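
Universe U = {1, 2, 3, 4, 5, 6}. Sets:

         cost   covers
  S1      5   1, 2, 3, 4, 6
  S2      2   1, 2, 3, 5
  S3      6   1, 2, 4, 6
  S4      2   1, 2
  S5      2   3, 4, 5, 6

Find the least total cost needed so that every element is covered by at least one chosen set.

S2, S5 cover every element at cost 2 + 2 = 4.
Any cover uses at least 2 sets; among all covering selections none totals below 4.

4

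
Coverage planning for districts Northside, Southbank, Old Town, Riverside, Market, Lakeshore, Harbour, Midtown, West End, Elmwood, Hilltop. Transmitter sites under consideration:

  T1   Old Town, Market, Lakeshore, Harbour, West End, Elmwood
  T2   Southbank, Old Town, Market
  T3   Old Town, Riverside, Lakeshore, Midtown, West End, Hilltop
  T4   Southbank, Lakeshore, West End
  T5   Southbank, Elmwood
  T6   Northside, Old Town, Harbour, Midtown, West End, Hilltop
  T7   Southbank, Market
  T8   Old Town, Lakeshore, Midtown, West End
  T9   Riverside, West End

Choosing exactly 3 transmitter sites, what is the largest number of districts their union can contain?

10

Choosing T1, T2, T3 covers {Southbank, Old Town, Riverside, Market, Lakeshore, Harbour, Midtown, West End, Elmwood, Hilltop} — 10 districts.
No choice of 3 transmitter sites does better; here Northside is left uncovered.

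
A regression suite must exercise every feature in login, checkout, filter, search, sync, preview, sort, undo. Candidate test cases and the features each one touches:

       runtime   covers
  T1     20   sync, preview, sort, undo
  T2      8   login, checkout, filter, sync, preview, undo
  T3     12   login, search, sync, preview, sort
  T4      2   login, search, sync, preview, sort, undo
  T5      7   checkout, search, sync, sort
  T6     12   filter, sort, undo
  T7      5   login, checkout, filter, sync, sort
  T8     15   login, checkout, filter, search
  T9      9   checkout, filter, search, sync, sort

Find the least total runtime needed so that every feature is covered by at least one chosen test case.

7

T4, T7 cover every feature at runtime 2 + 5 = 7.
Any cover uses at least 2 test cases; among all covering selections none totals below 7.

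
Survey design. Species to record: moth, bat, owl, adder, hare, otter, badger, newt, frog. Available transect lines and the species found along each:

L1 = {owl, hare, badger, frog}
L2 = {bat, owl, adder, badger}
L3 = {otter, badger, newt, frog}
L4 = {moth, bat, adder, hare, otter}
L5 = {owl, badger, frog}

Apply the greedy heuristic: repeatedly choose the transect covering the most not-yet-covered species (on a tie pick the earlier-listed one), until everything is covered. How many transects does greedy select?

3

Pick 1: L4 covers 5 new species (moth, bat, adder, hare, otter).
Pick 2: L1 covers 3 new species (owl, badger, frog).
Pick 3: L3 covers 1 new species (newt).
Greedy uses 3 transects.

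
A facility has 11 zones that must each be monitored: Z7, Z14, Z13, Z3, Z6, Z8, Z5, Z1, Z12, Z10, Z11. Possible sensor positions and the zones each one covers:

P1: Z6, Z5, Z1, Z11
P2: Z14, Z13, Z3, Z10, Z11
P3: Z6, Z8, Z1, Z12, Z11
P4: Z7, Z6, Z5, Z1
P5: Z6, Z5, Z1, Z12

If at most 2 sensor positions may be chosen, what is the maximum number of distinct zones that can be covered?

Choosing P2, P3 covers {Z14, Z13, Z3, Z6, Z8, Z1, Z12, Z10, Z11} — 9 zones.
No choice of 2 sensor positions does better; here Z7, Z5 are left uncovered.

9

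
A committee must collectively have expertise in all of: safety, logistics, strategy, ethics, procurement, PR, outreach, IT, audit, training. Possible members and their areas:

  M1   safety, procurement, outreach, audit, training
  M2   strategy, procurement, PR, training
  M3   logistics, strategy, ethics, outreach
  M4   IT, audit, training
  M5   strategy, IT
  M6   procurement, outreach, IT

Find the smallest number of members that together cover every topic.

4

M1, M2, M3, M4 together cover {safety, logistics, strategy, ethics, procurement, PR, outreach, IT, audit, training} — every topic.
No 3 of the 6 members cover everything (all 20 triples fall short), so 4 is minimum.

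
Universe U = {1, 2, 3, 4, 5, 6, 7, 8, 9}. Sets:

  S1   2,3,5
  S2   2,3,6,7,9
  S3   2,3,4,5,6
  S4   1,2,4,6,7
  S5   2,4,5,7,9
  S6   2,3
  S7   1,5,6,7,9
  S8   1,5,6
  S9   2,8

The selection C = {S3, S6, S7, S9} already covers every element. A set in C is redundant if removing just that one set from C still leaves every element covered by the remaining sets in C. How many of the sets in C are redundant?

1

Drop S3: 4 uncovered — not redundant.
Drop S6: the rest still cover every element — redundant.
Drop S7: 1, 7, 9 uncovered — not redundant.
Drop S9: 8 uncovered — not redundant.
1 redundant: S6.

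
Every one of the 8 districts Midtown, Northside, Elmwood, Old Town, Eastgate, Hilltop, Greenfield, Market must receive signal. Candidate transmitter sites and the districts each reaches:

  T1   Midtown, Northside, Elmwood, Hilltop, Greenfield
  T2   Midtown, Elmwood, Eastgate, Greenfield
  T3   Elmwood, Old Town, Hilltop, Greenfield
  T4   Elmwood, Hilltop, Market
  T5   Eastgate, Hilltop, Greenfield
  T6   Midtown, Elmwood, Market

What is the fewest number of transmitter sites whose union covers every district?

T1, T2, T3, T4 together cover {Midtown, Northside, Elmwood, Old Town, Eastgate, Hilltop, Greenfield, Market} — every district.
No 3 of the 6 transmitter sites cover everything (all 20 triples fall short), so 4 is minimum.

4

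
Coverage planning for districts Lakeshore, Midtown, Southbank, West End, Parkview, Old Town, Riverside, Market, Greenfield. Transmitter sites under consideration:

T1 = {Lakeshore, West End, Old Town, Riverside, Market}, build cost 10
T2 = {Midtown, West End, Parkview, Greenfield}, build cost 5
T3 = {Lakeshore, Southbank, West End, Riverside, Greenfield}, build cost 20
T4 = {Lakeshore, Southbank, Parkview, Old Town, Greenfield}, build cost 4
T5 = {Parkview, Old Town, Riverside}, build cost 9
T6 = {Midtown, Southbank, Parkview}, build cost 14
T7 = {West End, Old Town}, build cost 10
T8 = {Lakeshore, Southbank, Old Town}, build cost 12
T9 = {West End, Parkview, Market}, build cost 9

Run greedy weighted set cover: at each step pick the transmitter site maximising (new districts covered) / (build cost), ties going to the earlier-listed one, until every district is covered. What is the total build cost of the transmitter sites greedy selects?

19

Pick 1: T4 adds 5 new (Lakeshore, Southbank, Parkview, Old Town, Greenfield) at build cost 4 (ratio 5/4).
Pick 2: T2 adds 2 new (Midtown, West End) at build cost 5 (ratio 2/5).
Pick 3: T1 adds 2 new (Riverside, Market) at build cost 10 (ratio 2/10).
Greedy total build cost: 4 + 5 + 10 = 19.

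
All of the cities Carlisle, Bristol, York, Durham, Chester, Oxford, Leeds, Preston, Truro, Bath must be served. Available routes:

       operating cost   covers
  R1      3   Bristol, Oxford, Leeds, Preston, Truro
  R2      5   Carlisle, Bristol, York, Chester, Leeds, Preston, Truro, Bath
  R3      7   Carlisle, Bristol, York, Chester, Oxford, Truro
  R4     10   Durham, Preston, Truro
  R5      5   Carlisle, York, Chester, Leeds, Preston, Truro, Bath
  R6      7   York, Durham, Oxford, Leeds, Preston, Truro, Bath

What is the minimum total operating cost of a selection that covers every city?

12

R2, R6 cover every city at operating cost 5 + 7 = 12.
Any cover uses at least 2 routes; among all covering selections none totals below 12.
Greedy by coverage-per-operating cost would pick R1, R2, R6 for 15 — worse than the optimum 12.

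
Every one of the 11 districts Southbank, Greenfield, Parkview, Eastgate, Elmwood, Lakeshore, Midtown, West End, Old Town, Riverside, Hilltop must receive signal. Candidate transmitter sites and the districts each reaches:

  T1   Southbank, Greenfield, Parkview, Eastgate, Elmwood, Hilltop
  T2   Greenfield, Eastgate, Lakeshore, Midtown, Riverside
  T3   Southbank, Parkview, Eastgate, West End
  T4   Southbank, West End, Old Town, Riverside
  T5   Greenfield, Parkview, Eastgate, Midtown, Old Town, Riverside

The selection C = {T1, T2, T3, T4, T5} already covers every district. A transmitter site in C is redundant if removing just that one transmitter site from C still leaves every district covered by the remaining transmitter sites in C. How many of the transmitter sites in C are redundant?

3

Drop T1: Elmwood, Hilltop uncovered — not redundant.
Drop T2: Lakeshore uncovered — not redundant.
Drop T3: the rest still cover every district — redundant.
Drop T4: the rest still cover every district — redundant.
Drop T5: the rest still cover every district — redundant.
3 redundant: T3, T4, T5.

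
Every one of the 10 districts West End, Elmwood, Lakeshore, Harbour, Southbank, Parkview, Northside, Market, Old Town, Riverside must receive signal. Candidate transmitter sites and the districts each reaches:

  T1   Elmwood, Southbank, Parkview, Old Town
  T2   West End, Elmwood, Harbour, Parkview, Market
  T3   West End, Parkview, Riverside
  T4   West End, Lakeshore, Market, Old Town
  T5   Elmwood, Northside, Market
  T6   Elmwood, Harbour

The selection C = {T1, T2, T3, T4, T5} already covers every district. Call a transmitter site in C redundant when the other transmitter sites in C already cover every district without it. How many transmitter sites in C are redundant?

Drop T1: Southbank uncovered — not redundant.
Drop T2: Harbour uncovered — not redundant.
Drop T3: Riverside uncovered — not redundant.
Drop T4: Lakeshore uncovered — not redundant.
Drop T5: Northside uncovered — not redundant.
None of the transmitter sites in C is redundant.

0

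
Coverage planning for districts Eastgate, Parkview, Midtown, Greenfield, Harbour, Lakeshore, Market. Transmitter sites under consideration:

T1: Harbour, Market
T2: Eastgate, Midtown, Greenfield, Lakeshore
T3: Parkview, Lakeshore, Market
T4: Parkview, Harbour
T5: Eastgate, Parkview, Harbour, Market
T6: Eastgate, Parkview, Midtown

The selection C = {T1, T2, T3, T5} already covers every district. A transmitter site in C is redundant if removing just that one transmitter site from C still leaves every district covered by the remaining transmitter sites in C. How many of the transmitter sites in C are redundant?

3

Drop T1: the rest still cover every district — redundant.
Drop T2: Midtown, Greenfield uncovered — not redundant.
Drop T3: the rest still cover every district — redundant.
Drop T5: the rest still cover every district — redundant.
3 redundant: T1, T3, T5.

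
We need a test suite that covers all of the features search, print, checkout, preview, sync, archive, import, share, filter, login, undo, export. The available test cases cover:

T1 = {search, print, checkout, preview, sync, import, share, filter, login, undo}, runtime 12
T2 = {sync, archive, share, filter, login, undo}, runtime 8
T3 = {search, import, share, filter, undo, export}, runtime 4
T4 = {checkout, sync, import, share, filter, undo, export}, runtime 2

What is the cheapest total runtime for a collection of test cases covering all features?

22

T1, T2, T4 cover every feature at runtime 12 + 8 + 2 = 22.
Any cover uses at least 3 test cases; among all covering selections none totals below 22.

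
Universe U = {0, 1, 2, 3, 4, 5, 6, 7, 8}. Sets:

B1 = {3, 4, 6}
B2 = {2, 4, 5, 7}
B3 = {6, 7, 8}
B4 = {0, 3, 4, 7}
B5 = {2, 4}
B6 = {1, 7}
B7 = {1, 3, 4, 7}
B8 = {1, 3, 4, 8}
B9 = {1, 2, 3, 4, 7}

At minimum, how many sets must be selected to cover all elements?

B1, B2, B4, B8 together cover {0, 1, 2, 3, 4, 5, 6, 7, 8} — every element.
No 3 of the 9 sets cover everything (all 84 triples fall short), so 4 is minimum.

4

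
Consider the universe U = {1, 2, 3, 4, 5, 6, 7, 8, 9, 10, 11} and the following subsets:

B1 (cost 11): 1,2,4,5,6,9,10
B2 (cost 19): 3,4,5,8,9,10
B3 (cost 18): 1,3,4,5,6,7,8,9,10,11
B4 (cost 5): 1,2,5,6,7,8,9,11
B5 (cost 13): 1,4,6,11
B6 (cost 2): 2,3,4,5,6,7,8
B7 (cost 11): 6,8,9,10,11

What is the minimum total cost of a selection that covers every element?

18

B1, B4, B6 cover every element at cost 11 + 5 + 2 = 18.
Any cover uses at least 2 sets; among all covering selections none totals below 18.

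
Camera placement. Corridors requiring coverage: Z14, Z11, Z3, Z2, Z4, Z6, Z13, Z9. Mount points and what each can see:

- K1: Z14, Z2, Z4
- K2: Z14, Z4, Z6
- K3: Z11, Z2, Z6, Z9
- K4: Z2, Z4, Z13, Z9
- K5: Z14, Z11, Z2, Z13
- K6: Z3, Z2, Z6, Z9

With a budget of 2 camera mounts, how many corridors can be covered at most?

Choosing K5, K6 covers {Z14, Z11, Z3, Z2, Z6, Z13, Z9} — 7 corridors.
No choice of 2 camera mounts does better; here Z4 is left uncovered.

7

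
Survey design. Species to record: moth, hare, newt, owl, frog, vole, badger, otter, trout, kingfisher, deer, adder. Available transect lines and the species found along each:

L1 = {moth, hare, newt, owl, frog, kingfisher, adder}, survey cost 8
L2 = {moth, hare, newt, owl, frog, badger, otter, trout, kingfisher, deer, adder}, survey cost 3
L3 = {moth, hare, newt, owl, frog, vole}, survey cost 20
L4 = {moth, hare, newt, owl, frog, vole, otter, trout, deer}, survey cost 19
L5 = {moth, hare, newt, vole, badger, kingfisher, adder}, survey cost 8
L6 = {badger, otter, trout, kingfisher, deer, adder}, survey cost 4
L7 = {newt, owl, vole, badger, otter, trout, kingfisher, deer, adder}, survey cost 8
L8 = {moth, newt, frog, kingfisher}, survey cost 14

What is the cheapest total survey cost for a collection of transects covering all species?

11

L2, L5 cover every species at survey cost 3 + 8 = 11.
Any cover uses at least 2 transects; among all covering selections none totals below 11.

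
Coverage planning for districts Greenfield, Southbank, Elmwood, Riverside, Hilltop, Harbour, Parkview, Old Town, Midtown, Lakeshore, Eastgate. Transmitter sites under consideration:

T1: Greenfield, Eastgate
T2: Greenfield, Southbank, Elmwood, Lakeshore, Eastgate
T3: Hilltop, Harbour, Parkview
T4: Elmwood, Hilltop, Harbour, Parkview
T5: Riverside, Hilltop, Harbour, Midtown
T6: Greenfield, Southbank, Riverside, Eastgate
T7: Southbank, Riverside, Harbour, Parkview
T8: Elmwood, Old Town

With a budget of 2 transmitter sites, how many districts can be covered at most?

9

Choosing T2, T5 covers {Greenfield, Southbank, Elmwood, Riverside, Hilltop, Harbour, Midtown, Lakeshore, Eastgate} — 9 districts.
No choice of 2 transmitter sites does better; here Parkview, Old Town are left uncovered.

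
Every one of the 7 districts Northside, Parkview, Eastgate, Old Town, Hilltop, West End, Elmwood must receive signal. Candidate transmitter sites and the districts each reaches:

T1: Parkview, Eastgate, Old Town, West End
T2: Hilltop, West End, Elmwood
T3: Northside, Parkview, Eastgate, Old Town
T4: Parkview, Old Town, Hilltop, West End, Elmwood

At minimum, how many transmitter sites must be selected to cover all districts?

2

T2, T3 together cover {Northside, Parkview, Eastgate, Old Town, Hilltop, West End, Elmwood} — every district.
No single transmitter site contains all 7 districts, so 2 is optimal.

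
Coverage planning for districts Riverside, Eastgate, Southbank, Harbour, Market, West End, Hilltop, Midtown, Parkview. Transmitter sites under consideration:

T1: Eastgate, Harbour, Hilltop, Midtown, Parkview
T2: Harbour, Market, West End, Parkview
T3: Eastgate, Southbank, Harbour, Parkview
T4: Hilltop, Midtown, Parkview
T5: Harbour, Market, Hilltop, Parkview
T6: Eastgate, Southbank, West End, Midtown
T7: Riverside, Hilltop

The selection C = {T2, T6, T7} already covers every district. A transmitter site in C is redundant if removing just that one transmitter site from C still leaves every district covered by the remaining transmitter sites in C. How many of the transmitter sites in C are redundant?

0

Drop T2: Harbour, Market, Parkview uncovered — not redundant.
Drop T6: Eastgate, Southbank, Midtown uncovered — not redundant.
Drop T7: Riverside, Hilltop uncovered — not redundant.
None of the transmitter sites in C is redundant.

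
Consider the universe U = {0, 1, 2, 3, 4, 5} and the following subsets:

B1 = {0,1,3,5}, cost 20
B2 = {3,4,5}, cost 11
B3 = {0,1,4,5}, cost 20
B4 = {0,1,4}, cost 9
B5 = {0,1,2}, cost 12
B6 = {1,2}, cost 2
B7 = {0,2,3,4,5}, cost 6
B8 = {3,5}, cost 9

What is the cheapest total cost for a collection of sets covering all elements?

B6, B7 cover every element at cost 2 + 6 = 8.
Any cover uses at least 2 sets; among all covering selections none totals below 8.

8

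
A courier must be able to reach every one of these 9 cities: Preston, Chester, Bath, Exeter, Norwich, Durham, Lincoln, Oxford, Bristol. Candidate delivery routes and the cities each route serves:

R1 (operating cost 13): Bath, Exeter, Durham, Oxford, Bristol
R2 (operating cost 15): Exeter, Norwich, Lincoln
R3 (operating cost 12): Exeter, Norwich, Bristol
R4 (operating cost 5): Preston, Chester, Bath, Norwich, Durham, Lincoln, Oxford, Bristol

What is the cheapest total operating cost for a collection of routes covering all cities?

17

R3, R4 cover every city at operating cost 12 + 5 = 17.
Any cover uses at least 2 routes; among all covering selections none totals below 17.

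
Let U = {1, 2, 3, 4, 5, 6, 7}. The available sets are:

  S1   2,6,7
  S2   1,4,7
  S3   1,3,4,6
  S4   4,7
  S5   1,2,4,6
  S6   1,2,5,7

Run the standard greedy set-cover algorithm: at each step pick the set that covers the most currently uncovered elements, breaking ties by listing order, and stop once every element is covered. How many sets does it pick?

Pick 1: S3 covers 4 new elements (1, 3, 4, 6).
Pick 2: S6 covers 3 new elements (2, 5, 7).
Greedy uses 2 sets.

2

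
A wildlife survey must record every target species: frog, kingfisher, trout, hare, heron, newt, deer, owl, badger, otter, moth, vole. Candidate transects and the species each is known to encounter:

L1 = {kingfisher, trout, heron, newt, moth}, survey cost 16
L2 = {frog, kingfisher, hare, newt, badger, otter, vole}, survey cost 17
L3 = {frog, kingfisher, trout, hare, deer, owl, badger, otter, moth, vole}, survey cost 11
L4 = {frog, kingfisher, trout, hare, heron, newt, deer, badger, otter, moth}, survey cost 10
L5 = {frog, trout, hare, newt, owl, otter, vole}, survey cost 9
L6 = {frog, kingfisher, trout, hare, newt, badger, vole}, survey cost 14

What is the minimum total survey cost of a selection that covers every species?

L4, L5 cover every species at survey cost 10 + 9 = 19.
Any cover uses at least 2 transects; among all covering selections none totals below 19.

19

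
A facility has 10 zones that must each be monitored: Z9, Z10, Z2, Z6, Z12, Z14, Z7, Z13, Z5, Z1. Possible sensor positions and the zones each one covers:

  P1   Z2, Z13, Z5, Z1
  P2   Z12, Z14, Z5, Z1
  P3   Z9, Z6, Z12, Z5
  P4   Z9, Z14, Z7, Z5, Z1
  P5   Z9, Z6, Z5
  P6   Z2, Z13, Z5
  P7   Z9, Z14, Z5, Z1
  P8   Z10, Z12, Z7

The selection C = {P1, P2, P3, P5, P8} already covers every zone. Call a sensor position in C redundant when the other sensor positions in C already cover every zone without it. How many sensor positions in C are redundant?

2

Drop P1: Z2, Z13 uncovered — not redundant.
Drop P2: Z14 uncovered — not redundant.
Drop P3: the rest still cover every zone — redundant.
Drop P5: the rest still cover every zone — redundant.
Drop P8: Z10, Z7 uncovered — not redundant.
2 redundant: P3, P5.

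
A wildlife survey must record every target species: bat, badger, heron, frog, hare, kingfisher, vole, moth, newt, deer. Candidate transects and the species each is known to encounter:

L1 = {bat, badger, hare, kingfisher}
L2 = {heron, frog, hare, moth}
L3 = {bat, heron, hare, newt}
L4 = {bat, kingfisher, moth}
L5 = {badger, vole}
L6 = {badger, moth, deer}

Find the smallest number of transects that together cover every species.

L1, L2, L3, L5, L6 together cover {bat, badger, heron, frog, hare, kingfisher, vole, moth, newt, deer} — every species.
No 4 of the 6 transects cover everything (all 15 size-4 selections fall short), so 5 is minimum.

5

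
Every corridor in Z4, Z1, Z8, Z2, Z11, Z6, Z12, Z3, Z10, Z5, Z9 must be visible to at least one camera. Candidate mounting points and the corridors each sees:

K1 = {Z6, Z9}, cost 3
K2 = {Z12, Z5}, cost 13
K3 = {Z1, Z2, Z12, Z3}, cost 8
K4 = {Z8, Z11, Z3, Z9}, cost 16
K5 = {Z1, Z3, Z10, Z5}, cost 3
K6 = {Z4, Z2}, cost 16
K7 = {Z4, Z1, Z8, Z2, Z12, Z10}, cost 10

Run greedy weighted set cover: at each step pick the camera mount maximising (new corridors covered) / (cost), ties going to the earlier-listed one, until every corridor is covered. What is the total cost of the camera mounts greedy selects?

32

Pick 1: K5 adds 4 new (Z1, Z3, Z10, Z5) at cost 3 (ratio 4/3).
Pick 2: K1 adds 2 new (Z6, Z9) at cost 3 (ratio 2/3).
Pick 3: K7 adds 4 new (Z4, Z8, Z2, Z12) at cost 10 (ratio 4/10).
Pick 4: K4 adds 1 new (Z11) at cost 16 (ratio 1/16).
Greedy total cost: 3 + 3 + 10 + 16 = 32.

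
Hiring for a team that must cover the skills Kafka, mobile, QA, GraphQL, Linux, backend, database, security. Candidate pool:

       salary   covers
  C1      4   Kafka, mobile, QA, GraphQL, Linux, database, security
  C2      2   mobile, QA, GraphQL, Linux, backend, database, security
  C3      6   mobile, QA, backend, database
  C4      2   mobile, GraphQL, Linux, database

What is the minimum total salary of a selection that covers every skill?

6

C1, C2 cover every skill at salary 4 + 2 = 6.
Any cover uses at least 2 candidates; among all covering selections none totals below 6.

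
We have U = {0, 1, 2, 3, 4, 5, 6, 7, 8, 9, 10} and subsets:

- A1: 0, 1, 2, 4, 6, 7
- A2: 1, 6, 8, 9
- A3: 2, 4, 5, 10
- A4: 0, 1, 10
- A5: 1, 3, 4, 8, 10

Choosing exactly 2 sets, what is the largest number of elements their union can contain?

Choosing A1, A5 covers {0, 1, 2, 3, 4, 6, 7, 8, 10} — 9 elements.
No choice of 2 sets does better; here 5, 9 are left uncovered.

9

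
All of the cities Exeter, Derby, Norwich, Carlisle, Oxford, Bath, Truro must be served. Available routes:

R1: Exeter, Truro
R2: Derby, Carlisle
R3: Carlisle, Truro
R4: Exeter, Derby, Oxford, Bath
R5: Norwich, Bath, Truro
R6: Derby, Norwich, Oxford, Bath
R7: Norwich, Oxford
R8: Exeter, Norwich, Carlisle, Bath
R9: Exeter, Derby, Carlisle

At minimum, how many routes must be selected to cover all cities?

R1, R2, R6 together cover {Exeter, Derby, Norwich, Carlisle, Oxford, Bath, Truro} — every city.
No 2 of the 9 routes cover everything (all 36 pairs fall short), so 3 is minimum.

3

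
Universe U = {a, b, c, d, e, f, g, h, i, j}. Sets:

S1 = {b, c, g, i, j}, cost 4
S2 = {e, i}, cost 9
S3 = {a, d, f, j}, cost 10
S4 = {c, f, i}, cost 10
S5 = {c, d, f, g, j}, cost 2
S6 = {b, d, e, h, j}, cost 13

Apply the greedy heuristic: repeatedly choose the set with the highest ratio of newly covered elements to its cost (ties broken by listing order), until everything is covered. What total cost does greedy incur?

29

Pick 1: S5 adds 5 new (c, d, f, g, j) at cost 2 (ratio 5/2).
Pick 2: S1 adds 2 new (b, i) at cost 4 (ratio 2/4).
Pick 3: S6 adds 2 new (e, h) at cost 13 (ratio 2/13).
Pick 4: S3 adds 1 new (a) at cost 10 (ratio 1/10).
Greedy total cost: 2 + 4 + 13 + 10 = 29. (The true optimum is 27, so greedy overshoots here.)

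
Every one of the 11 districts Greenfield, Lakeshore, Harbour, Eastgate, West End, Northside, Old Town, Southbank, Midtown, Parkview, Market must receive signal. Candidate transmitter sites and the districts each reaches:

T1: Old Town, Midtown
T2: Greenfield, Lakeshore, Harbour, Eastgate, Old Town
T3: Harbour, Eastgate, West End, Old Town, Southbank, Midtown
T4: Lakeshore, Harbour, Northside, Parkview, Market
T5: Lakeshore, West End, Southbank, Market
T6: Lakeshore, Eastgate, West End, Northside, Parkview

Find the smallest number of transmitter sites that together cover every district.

3

T2, T3, T4 together cover {Greenfield, Lakeshore, Harbour, Eastgate, West End, Northside, Old Town, Southbank, Midtown, Parkview, Market} — every district.
No 2 of the 6 transmitter sites cover everything (all 15 pairs fall short), so 3 is minimum.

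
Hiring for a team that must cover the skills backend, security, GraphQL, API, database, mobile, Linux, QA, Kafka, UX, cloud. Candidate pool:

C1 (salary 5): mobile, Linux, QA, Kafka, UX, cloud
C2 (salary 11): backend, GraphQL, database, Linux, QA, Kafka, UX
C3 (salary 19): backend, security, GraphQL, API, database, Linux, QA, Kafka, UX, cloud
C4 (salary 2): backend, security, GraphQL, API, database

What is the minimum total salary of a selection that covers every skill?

C1, C4 cover every skill at salary 5 + 2 = 7.
Any cover uses at least 2 candidates; among all covering selections none totals below 7.

7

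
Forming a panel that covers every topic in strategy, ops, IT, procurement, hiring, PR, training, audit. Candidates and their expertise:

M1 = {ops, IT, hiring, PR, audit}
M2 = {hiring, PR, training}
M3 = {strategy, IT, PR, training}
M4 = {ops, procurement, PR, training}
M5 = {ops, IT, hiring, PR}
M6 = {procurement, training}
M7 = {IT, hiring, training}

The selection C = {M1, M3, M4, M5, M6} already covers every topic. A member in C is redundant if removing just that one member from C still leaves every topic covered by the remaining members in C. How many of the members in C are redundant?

3

Drop M1: audit uncovered — not redundant.
Drop M3: strategy uncovered — not redundant.
Drop M4: the rest still cover every topic — redundant.
Drop M5: the rest still cover every topic — redundant.
Drop M6: the rest still cover every topic — redundant.
3 redundant: M4, M5, M6.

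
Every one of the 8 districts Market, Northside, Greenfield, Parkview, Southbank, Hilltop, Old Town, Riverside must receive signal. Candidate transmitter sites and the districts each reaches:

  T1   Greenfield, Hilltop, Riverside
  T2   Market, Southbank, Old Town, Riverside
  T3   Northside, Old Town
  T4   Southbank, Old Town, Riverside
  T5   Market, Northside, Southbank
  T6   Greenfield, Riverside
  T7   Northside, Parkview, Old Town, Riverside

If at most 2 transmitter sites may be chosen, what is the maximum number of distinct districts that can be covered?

6

Choosing T1, T2 covers {Market, Greenfield, Southbank, Hilltop, Old Town, Riverside} — 6 districts.
No choice of 2 transmitter sites does better; here Northside, Parkview are left uncovered.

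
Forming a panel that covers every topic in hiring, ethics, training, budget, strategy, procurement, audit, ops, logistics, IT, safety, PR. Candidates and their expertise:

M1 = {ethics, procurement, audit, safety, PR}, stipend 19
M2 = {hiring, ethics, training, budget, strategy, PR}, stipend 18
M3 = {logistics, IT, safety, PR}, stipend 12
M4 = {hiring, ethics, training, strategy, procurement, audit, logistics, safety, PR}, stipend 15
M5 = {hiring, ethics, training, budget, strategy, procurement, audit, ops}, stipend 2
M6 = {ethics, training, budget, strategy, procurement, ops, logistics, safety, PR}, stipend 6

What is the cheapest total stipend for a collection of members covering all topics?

14

M3, M5 cover every topic at stipend 12 + 2 = 14.
Any cover uses at least 2 members; among all covering selections none totals below 14.
Greedy by coverage-per-stipend would pick M5, M6, M3 for 20 — worse than the optimum 14.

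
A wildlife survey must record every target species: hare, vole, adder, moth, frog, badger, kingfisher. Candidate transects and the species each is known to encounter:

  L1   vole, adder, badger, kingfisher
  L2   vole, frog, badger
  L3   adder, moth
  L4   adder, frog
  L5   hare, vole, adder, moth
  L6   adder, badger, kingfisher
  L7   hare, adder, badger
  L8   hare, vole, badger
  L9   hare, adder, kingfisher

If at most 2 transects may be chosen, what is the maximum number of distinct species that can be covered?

6

Choosing L1, L5 covers {hare, vole, adder, moth, badger, kingfisher} — 6 species.
No choice of 2 transects does better; here frog is left uncovered.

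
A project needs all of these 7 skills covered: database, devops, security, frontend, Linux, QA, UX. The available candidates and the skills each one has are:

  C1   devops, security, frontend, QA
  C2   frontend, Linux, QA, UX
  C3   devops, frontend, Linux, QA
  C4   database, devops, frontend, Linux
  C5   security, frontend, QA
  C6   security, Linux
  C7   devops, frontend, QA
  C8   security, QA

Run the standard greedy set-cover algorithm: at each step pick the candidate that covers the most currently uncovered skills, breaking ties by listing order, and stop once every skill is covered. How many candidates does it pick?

3

Pick 1: C1 covers 4 new skills (devops, security, frontend, QA).
Pick 2: C2 covers 2 new skills (Linux, UX).
Pick 3: C4 covers 1 new skills (database).
Greedy uses 3 candidates.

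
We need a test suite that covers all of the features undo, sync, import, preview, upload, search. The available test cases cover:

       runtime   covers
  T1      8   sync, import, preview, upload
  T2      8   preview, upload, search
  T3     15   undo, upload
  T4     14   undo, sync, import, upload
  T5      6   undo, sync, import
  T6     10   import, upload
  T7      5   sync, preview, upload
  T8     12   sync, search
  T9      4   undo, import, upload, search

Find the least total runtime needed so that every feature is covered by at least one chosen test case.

9

T7, T9 cover every feature at runtime 5 + 4 = 9.
Any cover uses at least 2 test cases; among all covering selections none totals below 9.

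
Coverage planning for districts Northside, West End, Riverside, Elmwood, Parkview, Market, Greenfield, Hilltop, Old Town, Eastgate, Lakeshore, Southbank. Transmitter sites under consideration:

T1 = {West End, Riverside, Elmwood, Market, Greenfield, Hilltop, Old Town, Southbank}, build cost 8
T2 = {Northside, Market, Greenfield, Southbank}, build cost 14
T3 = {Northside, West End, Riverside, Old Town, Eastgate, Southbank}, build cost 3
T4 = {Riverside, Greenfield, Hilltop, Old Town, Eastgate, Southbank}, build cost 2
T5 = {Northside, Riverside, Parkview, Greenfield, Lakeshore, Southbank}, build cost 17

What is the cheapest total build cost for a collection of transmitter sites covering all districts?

T1, T4, T5 cover every district at build cost 8 + 2 + 17 = 27.
Any cover uses at least 3 transmitter sites; among all covering selections none totals below 27.

27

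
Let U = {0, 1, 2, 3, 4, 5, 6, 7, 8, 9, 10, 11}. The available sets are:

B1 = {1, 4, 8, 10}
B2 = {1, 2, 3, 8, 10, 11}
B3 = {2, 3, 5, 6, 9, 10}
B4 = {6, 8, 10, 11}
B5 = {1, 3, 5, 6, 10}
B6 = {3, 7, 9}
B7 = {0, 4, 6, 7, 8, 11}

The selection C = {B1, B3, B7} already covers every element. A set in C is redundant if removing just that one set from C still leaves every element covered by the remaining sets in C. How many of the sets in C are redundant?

Drop B1: 1 uncovered — not redundant.
Drop B3: 2, 3, 5, 9 uncovered — not redundant.
Drop B7: 0, 7, 11 uncovered — not redundant.
None of the sets in C is redundant.

0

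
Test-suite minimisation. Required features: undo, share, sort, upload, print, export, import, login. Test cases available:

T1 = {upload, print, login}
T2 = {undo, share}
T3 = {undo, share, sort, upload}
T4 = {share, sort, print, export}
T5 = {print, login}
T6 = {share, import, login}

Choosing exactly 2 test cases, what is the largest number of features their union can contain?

6

Choosing T1, T3 covers {undo, share, sort, upload, print, login} — 6 features.
No choice of 2 test cases does better; here export, import are left uncovered.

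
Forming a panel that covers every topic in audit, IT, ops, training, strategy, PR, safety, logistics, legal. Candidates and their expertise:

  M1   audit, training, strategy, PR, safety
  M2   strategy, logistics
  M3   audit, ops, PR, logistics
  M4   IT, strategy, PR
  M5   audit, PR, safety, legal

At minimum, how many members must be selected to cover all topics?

M1, M3, M4, M5 together cover {audit, IT, ops, training, strategy, PR, safety, logistics, legal} — every topic.
No 3 of the 5 members cover everything (all 10 triples fall short), so 4 is minimum.

4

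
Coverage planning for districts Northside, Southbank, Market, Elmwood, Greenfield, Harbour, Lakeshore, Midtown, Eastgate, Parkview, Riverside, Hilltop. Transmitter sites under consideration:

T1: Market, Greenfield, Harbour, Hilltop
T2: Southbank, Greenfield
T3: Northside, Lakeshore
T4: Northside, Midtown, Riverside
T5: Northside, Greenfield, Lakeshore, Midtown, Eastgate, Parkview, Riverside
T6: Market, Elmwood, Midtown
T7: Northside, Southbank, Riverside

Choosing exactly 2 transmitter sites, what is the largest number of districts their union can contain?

Choosing T1, T5 covers {Northside, Market, Greenfield, Harbour, Lakeshore, Midtown, Eastgate, Parkview, Riverside, Hilltop} — 10 districts.
No choice of 2 transmitter sites does better; here Southbank, Elmwood are left uncovered.

10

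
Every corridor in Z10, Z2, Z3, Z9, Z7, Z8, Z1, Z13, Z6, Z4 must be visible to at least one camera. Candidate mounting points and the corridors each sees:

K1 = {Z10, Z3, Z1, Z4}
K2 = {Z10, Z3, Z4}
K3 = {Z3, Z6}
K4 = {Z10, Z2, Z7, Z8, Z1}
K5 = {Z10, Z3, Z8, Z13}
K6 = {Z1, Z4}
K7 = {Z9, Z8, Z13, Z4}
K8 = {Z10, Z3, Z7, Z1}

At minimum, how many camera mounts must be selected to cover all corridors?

K3, K4, K7 together cover {Z10, Z2, Z3, Z9, Z7, Z8, Z1, Z13, Z6, Z4} — every corridor.
No 2 of the 8 camera mounts cover everything (all 28 pairs fall short), so 3 is minimum.

3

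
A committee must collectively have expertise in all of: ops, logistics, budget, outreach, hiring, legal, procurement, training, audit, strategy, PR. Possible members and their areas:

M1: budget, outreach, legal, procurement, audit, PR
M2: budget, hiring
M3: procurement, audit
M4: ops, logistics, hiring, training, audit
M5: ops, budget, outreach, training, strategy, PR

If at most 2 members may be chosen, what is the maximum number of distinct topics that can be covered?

Choosing M1, M4 covers {ops, logistics, budget, outreach, hiring, legal, procurement, training, audit, PR} — 10 topics.
No choice of 2 members does better; here strategy is left uncovered.

10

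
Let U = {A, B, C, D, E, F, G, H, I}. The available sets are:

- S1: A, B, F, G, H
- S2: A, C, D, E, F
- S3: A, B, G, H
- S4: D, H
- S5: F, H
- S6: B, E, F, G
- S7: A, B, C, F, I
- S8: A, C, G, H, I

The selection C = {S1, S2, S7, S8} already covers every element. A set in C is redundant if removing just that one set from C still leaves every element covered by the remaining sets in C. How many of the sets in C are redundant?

3

Drop S1: the rest still cover every element — redundant.
Drop S2: D, E uncovered — not redundant.
Drop S7: the rest still cover every element — redundant.
Drop S8: the rest still cover every element — redundant.
3 redundant: S1, S7, S8.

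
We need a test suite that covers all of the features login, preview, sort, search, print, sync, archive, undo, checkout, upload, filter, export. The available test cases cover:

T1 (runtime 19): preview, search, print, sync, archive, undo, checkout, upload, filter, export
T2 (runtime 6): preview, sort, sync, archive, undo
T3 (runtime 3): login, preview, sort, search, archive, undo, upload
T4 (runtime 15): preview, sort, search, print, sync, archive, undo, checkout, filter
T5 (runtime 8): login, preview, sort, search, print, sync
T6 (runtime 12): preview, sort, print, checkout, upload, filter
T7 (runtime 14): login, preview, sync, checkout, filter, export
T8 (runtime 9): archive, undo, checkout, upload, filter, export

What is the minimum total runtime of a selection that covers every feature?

17

T5, T8 cover every feature at runtime 8 + 9 = 17.
Any cover uses at least 2 test cases; among all covering selections none totals below 17.
Greedy by coverage-per-runtime would pick T3, T8, T5 for 20 — worse than the optimum 17.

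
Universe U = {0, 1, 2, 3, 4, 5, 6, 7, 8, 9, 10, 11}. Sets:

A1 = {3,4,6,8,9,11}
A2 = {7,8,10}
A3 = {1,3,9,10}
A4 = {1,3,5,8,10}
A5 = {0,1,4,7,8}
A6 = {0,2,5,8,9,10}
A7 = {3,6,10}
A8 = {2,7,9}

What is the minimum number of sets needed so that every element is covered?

A1, A5, A6 together cover {0, 1, 2, 3, 4, 5, 6, 7, 8, 9, 10, 11} — every element.
No 2 of the 8 sets cover everything (all 28 pairs fall short), so 3 is minimum.

3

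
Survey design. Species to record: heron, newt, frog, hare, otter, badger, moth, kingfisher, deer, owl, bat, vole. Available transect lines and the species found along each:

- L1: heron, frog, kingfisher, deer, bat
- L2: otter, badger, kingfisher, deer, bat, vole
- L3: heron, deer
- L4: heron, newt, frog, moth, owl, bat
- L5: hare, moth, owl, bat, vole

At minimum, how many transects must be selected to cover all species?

L2, L4, L5 together cover {heron, newt, frog, hare, otter, badger, moth, kingfisher, deer, owl, bat, vole} — every species.
No 2 of the 5 transects cover everything (all 10 pairs fall short), so 3 is minimum.

3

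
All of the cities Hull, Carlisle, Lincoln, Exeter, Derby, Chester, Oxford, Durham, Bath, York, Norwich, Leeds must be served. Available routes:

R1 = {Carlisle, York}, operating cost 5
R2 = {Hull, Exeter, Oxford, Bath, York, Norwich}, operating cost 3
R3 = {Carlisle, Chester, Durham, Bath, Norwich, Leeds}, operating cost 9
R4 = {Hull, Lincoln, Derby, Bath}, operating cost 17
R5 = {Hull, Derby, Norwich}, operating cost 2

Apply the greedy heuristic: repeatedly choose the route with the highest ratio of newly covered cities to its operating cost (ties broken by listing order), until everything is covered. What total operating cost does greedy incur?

Pick 1: R2 adds 6 new (Hull, Exeter, Oxford, Bath, York, Norwich) at operating cost 3 (ratio 6/3).
Pick 2: R5 adds 1 new (Derby) at operating cost 2 (ratio 1/2).
Pick 3: R3 adds 4 new (Carlisle, Chester, Durham, Leeds) at operating cost 9 (ratio 4/9).
Pick 4: R4 adds 1 new (Lincoln) at operating cost 17 (ratio 1/17).
Greedy total operating cost: 3 + 2 + 9 + 17 = 31. (The true optimum is 29, so greedy overshoots here.)

31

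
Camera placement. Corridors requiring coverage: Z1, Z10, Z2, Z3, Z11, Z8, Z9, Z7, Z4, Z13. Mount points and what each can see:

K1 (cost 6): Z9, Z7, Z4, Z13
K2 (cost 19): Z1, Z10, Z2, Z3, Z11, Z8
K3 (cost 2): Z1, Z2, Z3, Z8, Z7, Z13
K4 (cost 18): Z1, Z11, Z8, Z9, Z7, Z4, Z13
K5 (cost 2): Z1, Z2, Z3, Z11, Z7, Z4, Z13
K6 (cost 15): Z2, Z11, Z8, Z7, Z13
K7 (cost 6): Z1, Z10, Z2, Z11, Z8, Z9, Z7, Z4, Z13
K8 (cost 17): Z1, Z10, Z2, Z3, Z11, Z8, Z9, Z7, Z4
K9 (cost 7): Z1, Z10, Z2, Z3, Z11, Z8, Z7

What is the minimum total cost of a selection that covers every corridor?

K3, K7 cover every corridor at cost 2 + 6 = 8.
Any cover uses at least 2 camera mounts; among all covering selections none totals below 8.
Greedy by coverage-per-cost would pick K5, K3, K7 for 10 — worse than the optimum 8.

8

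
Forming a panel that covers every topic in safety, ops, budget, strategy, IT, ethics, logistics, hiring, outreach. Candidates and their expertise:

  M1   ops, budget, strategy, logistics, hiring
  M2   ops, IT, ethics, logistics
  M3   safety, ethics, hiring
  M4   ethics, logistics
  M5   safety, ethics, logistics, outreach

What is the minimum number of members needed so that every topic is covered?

M1, M2, M5 together cover {safety, ops, budget, strategy, IT, ethics, logistics, hiring, outreach} — every topic.
No 2 of the 5 members cover everything (all 10 pairs fall short), so 3 is minimum.

3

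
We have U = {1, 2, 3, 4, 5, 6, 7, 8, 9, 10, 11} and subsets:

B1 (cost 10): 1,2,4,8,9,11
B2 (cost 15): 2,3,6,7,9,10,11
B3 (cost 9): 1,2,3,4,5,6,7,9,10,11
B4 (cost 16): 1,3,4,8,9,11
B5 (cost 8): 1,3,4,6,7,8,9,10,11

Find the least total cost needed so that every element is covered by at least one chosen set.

17

B3, B5 cover every element at cost 9 + 8 = 17.
Any cover uses at least 2 sets; among all covering selections none totals below 17.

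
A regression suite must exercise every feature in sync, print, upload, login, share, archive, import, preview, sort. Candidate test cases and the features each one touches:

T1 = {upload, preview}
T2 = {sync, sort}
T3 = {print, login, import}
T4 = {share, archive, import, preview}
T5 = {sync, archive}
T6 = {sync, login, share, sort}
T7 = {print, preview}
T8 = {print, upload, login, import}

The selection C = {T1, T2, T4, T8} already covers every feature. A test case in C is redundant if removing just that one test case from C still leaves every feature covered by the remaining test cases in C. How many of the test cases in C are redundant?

Drop T1: the rest still cover every feature — redundant.
Drop T2: sync, sort uncovered — not redundant.
Drop T4: share, archive uncovered — not redundant.
Drop T8: print, login uncovered — not redundant.
1 redundant: T1.

1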